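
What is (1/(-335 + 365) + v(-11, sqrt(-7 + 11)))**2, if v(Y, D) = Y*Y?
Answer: 13184161/900 ≈ 14649.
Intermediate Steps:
v(Y, D) = Y**2
(1/(-335 + 365) + v(-11, sqrt(-7 + 11)))**2 = (1/(-335 + 365) + (-11)**2)**2 = (1/30 + 121)**2 = (3631/30)**2 = 13184161/900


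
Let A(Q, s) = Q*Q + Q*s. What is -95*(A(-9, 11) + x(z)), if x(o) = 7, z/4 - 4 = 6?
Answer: 1045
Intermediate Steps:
z = 40 (z = 16 + 4*6 = 16 + 24 = 40)
A(Q, s) = Q² + Q*s
-95*(A(-9, 11) + x(z)) = -95*(-9*(-9 + 11) + 7) = -95*(-9*2 + 7) = -95*(-18 + 7) = -95*(-11) = 1045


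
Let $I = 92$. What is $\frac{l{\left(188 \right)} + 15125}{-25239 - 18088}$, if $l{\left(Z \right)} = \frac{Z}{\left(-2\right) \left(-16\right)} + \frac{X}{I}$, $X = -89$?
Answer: $- \frac{2783903}{7972168} \approx -0.3492$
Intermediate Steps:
$l{\left(Z \right)} = - \frac{89}{92} + \frac{Z}{32}$ ($l{\left(Z \right)} = \frac{Z}{\left(-2\right) \left(-16\right)} - \frac{89}{92} = \frac{Z}{32} - \frac{89}{92} = - \frac{89}{92} + \frac{Z}{32}$)
$\frac{l{\left(188 \right)} + 15125}{-25239 - 18088} = \frac{\left(- \frac{89}{92} + \frac{1}{32} \cdot 188\right) + 15125}{-25239 - 18088} = \frac{\left(- \frac{89}{92} + \frac{47}{8}\right) + 15125}{-43327} = \left(\frac{903}{184} + 15125\right) \left(- \frac{1}{43327}\right) = \frac{2783903}{184} \left(- \frac{1}{43327}\right) = - \frac{2783903}{7972168}$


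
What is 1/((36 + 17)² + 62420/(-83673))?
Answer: 83673/234975037 ≈ 0.00035609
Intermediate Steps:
1/((36 + 17)² + 62420/(-83673)) = 1/(53² + 62420*(-1/83673)) = 1/(2809 - 62420/83673) = 1/(234975037/83673) = 83673/234975037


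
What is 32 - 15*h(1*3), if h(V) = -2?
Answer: 62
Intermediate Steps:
32 - 15*h(1*3) = 32 - 15*(-2) = 32 + 30 = 62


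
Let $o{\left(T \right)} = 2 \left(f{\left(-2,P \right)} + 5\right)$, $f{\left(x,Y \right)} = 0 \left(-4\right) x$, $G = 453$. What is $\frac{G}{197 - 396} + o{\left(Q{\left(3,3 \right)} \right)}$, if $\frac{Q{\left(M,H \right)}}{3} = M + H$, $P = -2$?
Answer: $\frac{1537}{199} \approx 7.7236$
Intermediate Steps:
$f{\left(x,Y \right)} = 0$ ($f{\left(x,Y \right)} = 0 x = 0$)
$Q{\left(M,H \right)} = 3 H + 3 M$ ($Q{\left(M,H \right)} = 3 \left(M + H\right) = 3 \left(H + M\right) = 3 H + 3 M$)
$o{\left(T \right)} = 10$ ($o{\left(T \right)} = 2 \left(0 + 5\right) = 2 \cdot 5 = 10$)
$\frac{G}{197 - 396} + o{\left(Q{\left(3,3 \right)} \right)} = \frac{453}{197 - 396} + 10 = \frac{453}{-199} + 10 = 453 \left(- \frac{1}{199}\right) + 10 = - \frac{453}{199} + 10 = \frac{1537}{199}$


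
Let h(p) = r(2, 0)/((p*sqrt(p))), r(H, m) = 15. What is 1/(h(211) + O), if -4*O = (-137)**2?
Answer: -705258763756/3309250434230491 - 50640*sqrt(211)/3309250434230491 ≈ -0.00021312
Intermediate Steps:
O = -18769/4 (O = -1/4*(-137)**2 = -1/4*18769 = -18769/4 ≈ -4692.3)
h(p) = 15/p**(3/2) (h(p) = 15/((p*sqrt(p))) = 15/(p**(3/2)) = 15/p**(3/2))
1/(h(211) + O) = 1/(15/211**(3/2) - 18769/4) = 1/(15*(sqrt(211)/44521) - 18769/4) = 1/(15*sqrt(211)/44521 - 18769/4) = 1/(-18769/4 + 15*sqrt(211)/44521)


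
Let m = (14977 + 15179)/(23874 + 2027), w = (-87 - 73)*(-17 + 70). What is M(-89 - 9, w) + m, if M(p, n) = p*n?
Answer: 21524797196/25901 ≈ 8.3104e+5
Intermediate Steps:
w = -8480 (w = -160*53 = -8480)
M(p, n) = n*p
m = 30156/25901 ≈ 1.1643
M(-89 - 9, w) + m = -8480*(-89 - 9) + 30156/25901 = -8480*(-98) + 30156/25901 = 831040 + 30156/25901 = 21524797196/25901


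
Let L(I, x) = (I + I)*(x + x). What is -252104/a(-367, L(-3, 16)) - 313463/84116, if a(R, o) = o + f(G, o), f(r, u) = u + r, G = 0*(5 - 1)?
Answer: 38760313/59376 ≈ 652.79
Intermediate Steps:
G = 0 (G = 0*4 = 0)
f(r, u) = r + u
L(I, x) = 4*I*x (L(I, x) = (2*I)*(2*x) = 4*I*x)
a(R, o) = 2*o (a(R, o) = o + (0 + o) = o + o = 2*o)
-252104/a(-367, L(-3, 16)) - 313463/84116 = -252104/(2*(4*(-3)*16)) - 313463/84116 = -252104/(2*(-192)) - 313463*1/84116 = -252104/(-384) - 18439/4948 = -252104*(-1/384) - 18439/4948 = 31513/48 - 18439/4948 = 38760313/59376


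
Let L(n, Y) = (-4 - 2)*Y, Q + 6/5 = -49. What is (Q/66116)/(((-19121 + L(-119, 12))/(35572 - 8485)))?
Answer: 6798837/6344821940 ≈ 0.0010716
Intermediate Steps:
Q = -251/5 (Q = -6/5 - 49 = -251/5 ≈ -50.200)
L(n, Y) = -6*Y
(Q/66116)/(((-19121 + L(-119, 12))/(35572 - 8485))) = (-251/5/66116)/(((-19121 - 6*12)/(35572 - 8485))) = (-251/5*1/66116)/(((-19121 - 72)/27087)) = -251/(330580*((-19193*1/27087))) = -251/(330580*(-19193/27087)) = -251/330580*(-27087/19193) = 6798837/6344821940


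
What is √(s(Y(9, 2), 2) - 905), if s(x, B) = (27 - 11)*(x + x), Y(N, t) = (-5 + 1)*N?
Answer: 11*I*√17 ≈ 45.354*I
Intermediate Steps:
Y(N, t) = -4*N
s(x, B) = 32*x (s(x, B) = 16*(2*x) = 32*x)
√(s(Y(9, 2), 2) - 905) = √(32*(-4*9) - 905) = √(32*(-36) - 905) = √(-1152 - 905) = √(-2057) = 11*I*√17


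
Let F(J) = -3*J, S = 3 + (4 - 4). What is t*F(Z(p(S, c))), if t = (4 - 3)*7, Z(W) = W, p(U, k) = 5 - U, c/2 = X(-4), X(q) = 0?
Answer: -42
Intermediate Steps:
c = 0 (c = 2*0 = 0)
S = 3 (S = 3 + 0 = 3)
t = 7 (t = 1*7 = 7)
t*F(Z(p(S, c))) = 7*(-3*(5 - 1*3)) = 7*(-3*(5 - 3)) = 7*(-3*2) = 7*(-6) = -42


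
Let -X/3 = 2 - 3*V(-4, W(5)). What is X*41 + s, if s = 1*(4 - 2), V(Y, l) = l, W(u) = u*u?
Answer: 8981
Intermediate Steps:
W(u) = u**2
s = 2 (s = 1*2 = 2)
X = 219 (X = -3*(2 - 3*5**2) = -3*(2 - 3*25) = -3*(2 - 75) = -3*(-73) = 219)
X*41 + s = 219*41 + 2 = 8979 + 2 = 8981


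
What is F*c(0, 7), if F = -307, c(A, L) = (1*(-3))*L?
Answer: 6447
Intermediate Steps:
c(A, L) = -3*L
F*c(0, 7) = -(-921)*7 = -307*(-21) = 6447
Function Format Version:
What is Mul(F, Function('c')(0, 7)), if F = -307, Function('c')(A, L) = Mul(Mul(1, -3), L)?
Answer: 6447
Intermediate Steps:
Function('c')(A, L) = Mul(-3, L)
Mul(F, Function('c')(0, 7)) = Mul(-307, Mul(-3, 7)) = Mul(-307, -21) = 6447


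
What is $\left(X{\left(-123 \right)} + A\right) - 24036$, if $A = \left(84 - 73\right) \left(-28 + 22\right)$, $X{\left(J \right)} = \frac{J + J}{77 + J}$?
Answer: $- \frac{554223}{23} \approx -24097.0$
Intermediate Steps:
$X{\left(J \right)} = \frac{2 J}{77 + J}$
$A = -66$ ($A = 11 \left(-6\right) = -66$)
$\left(X{\left(-123 \right)} + A\right) - 24036 = \left(2 \left(-123\right) \frac{1}{77 - 123} - 66\right) - 24036 = \left(2 \left(-123\right) \frac{1}{-46} - 66\right) - 24036 = \left(2 \left(-123\right) \left(- \frac{1}{46}\right) - 66\right) - 24036 = \left(\frac{123}{23} - 66\right) - 24036 = - \frac{1395}{23} - 24036 = - \frac{554223}{23}$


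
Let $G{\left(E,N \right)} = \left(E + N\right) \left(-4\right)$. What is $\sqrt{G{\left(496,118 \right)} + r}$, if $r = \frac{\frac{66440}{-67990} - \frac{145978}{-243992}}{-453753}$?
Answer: $\frac{i \sqrt{197219596187387014622727741447}}{8961090253986} \approx 49.558 i$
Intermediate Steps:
$G{\left(E,N \right)} = - 4 E - 4 N$
$r = \frac{14966153}{17922180507972}$ ($r = \left(66440 \left(- \frac{1}{67990}\right) - - \frac{10427}{17428}\right) \left(- \frac{1}{453753}\right) = \left(- \frac{6644}{6799} + \frac{10427}{17428}\right) \left(- \frac{1}{453753}\right) = \left(- \frac{44898459}{118492972}\right) \left(- \frac{1}{453753}\right) = \frac{14966153}{17922180507972} \approx 8.3506 \cdot 10^{-7}$)
$\sqrt{G{\left(496,118 \right)} + r} = \sqrt{\left(\left(-4\right) 496 - 472\right) + \frac{14966153}{17922180507972}} = \sqrt{\left(-1984 - 472\right) + \frac{14966153}{17922180507972}} = \sqrt{-2456 + \frac{14966153}{17922180507972}} = \sqrt{- \frac{44016875312613079}{17922180507972}} = \frac{i \sqrt{197219596187387014622727741447}}{8961090253986}$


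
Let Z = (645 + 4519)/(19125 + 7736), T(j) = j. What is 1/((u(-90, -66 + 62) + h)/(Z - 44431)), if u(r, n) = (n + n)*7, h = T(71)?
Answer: -1193455927/402915 ≈ -2962.1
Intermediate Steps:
h = 71
u(r, n) = 14*n (u(r, n) = (2*n)*7 = 14*n)
Z = 5164/26861 ≈ 0.19225
1/((u(-90, -66 + 62) + h)/(Z - 44431)) = 1/((14*(-66 + 62) + 71)/(5164/26861 - 44431)) = 1/((14*(-4) + 71)/(-1193455927/26861)) = 1/((-56 + 71)*(-26861/1193455927)) = 1/(15*(-26861/1193455927)) = 1/(-402915/1193455927) = -1193455927/402915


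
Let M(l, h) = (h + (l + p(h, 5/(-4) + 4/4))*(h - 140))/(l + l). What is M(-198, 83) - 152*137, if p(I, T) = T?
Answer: -33030749/1584 ≈ -20853.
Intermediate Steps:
M(l, h) = (h + (-140 + h)*(-1/4 + l))/(2*l) (M(l, h) = (h + (l + (5/(-4) + 4/4))*(h - 140))/(l + l) = (h + (l + (5*(-1/4) + 4*(1/4)))*(-140 + h))/((2*l)) = (h + (l + (-5/4 + 1))*(-140 + h))*(1/(2*l)) = (h + (l - 1/4)*(-140 + h))*(1/(2*l)) = (h + (-1/4 + l)*(-140 + h))*(1/(2*l)) = (h + (-140 + h)*(-1/4 + l))*(1/(2*l)) = (h + (-140 + h)*(-1/4 + l))/(2*l))
M(-198, 83) - 152*137 = (1/8)*(140 + 3*83 + 4*(-198)*(-140 + 83))/(-198) - 152*137 = (1/8)*(-1/198)*(140 + 249 + 4*(-198)*(-57)) - 1*20824 = (1/8)*(-1/198)*(140 + 249 + 45144) - 20824 = (1/8)*(-1/198)*45533 - 20824 = -45533/1584 - 20824 = -33030749/1584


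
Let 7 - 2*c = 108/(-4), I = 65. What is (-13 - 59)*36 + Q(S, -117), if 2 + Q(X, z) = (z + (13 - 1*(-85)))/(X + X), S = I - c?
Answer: -249043/96 ≈ -2594.2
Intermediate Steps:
c = 17 (c = 7/2 - 54/(-4) = 7/2 - 54*(-1)/4 = 7/2 - 1/2*(-27) = 7/2 + 27/2 = 17)
S = 48 (S = 65 - 1*17 = 65 - 17 = 48)
Q(X, z) = -2 + (98 + z)/(2*X) (Q(X, z) = -2 + (z + (13 - 1*(-85)))/(X + X) = -2 + (z + (13 + 85))/((2*X)) = -2 + (z + 98)*(1/(2*X)) = -2 + (98 + z)*(1/(2*X)) = -2 + (98 + z)/(2*X))
(-13 - 59)*36 + Q(S, -117) = (-13 - 59)*36 + (1/2)*(98 - 117 - 4*48)/48 = -72*36 + (1/2)*(1/48)*(98 - 117 - 192) = -2592 + (1/2)*(1/48)*(-211) = -2592 - 211/96 = -249043/96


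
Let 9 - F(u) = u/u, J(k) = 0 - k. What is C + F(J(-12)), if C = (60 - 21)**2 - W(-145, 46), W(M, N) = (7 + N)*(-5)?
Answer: 1794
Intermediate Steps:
J(k) = -k
W(M, N) = -35 - 5*N
F(u) = 8 (F(u) = 9 - u/u = 9 - 1*1 = 9 - 1 = 8)
C = 1786 (C = (60 - 21)**2 - (-35 - 5*46) = 39**2 - (-35 - 230) = 1521 - 1*(-265) = 1521 + 265 = 1786)
C + F(J(-12)) = 1786 + 8 = 1794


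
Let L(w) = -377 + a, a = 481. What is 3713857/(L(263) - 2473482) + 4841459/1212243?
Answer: 7472661027251/2998335166854 ≈ 2.4923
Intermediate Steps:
L(w) = 104 (L(w) = -377 + 481 = 104)
3713857/(L(263) - 2473482) + 4841459/1212243 = 3713857/(104 - 2473482) + 4841459/1212243 = 3713857/(-2473378) + 4841459*(1/1212243) = 3713857*(-1/2473378) + 4841459/1212243 = -3713857/2473378 + 4841459/1212243 = 7472661027251/2998335166854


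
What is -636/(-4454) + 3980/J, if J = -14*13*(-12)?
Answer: 2389493/1215942 ≈ 1.9651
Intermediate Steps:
J = 2184 (J = -182*(-12) = 2184)
-636/(-4454) + 3980/J = -636/(-4454) + 3980/2184 = -636*(-1/4454) + 3980*(1/2184) = 318/2227 + 995/546 = 2389493/1215942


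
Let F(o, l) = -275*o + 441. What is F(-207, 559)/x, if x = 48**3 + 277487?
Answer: 57366/388079 ≈ 0.14782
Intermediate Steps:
F(o, l) = 441 - 275*o
x = 388079 (x = 110592 + 277487 = 388079)
F(-207, 559)/x = (441 - 275*(-207))/388079 = (441 + 56925)*(1/388079) = 57366*(1/388079) = 57366/388079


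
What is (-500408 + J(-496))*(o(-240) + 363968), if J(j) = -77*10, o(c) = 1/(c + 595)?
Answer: -64756528279098/355 ≈ -1.8241e+11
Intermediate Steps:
o(c) = 1/(595 + c)
J(j) = -770
(-500408 + J(-496))*(o(-240) + 363968) = (-500408 - 770)*(1/(595 - 240) + 363968) = -501178*(1/355 + 363968) = -501178*129208641/355 = -64756528279098/355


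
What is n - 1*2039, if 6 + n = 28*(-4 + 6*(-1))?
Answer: -2325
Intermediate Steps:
n = -286 (n = -6 + 28*(-4 + 6*(-1)) = -6 + 28*(-4 - 6) = -6 + 28*(-10) = -6 - 280 = -286)
n - 1*2039 = -286 - 1*2039 = -286 - 2039 = -2325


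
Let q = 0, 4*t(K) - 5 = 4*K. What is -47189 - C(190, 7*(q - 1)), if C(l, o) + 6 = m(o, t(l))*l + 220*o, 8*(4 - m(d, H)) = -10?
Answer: -93281/2 ≈ -46641.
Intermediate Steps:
t(K) = 5/4 + K (t(K) = 5/4 + (4*K)/4 = 5/4 + K)
m(d, H) = 21/4 (m(d, H) = 4 - 1/8*(-10) = 4 + 5/4 = 21/4)
C(l, o) = -6 + 220*o + 21*l/4 (C(l, o) = -6 + (21*l/4 + 220*o) = -6 + (220*o + 21*l/4) = -6 + 220*o + 21*l/4)
-47189 - C(190, 7*(q - 1)) = -47189 - (-6 + 220*(7*(0 - 1)) + (21/4)*190) = -47189 - (-6 + 220*(7*(-1)) + 1995/2) = -47189 - (-6 + 220*(-7) + 1995/2) = -47189 - (-6 - 1540 + 1995/2) = -47189 - 1*(-1097/2) = -47189 + 1097/2 = -93281/2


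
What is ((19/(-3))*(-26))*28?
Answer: 13832/3 ≈ 4610.7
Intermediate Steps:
((19/(-3))*(-26))*28 = ((19*(-1/3))*(-26))*28 = -19/3*(-26)*28 = (494/3)*28 = 13832/3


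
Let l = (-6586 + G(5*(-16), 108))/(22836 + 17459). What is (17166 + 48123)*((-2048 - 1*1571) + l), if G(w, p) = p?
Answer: -9521361444987/40295 ≈ -2.3629e+8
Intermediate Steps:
l = -6478/40295 (l = (-6586 + 108)/(22836 + 17459) = -6478/40295 ≈ -0.16076)
(17166 + 48123)*((-2048 - 1*1571) + l) = (17166 + 48123)*((-2048 - 1*1571) - 6478/40295) = 65289*((-2048 - 1571) - 6478/40295) = 65289*(-3619 - 6478/40295) = 65289*(-145834083/40295) = -9521361444987/40295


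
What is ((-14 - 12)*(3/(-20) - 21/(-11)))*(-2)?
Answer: 5031/55 ≈ 91.473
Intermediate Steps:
((-14 - 12)*(3/(-20) - 21/(-11)))*(-2) = -26*(3*(-1/20) - 21*(-1/11))*(-2) = -26*(-3/20 + 21/11)*(-2) = -26*387/220*(-2) = -5031/110*(-2) = 5031/55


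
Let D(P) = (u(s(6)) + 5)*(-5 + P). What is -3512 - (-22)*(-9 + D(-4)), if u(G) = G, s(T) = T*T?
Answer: -11828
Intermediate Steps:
s(T) = T**2
D(P) = -205 + 41*P (D(P) = (6**2 + 5)*(-5 + P) = (36 + 5)*(-5 + P) = 41*(-5 + P) = -205 + 41*P)
-3512 - (-22)*(-9 + D(-4)) = -3512 - (-22)*(-9 + (-205 + 41*(-4))) = -3512 - (-22)*(-9 + (-205 - 164)) = -3512 - (-22)*(-9 - 369) = -3512 - (-22)*(-378) = -3512 - 1*8316 = -3512 - 8316 = -11828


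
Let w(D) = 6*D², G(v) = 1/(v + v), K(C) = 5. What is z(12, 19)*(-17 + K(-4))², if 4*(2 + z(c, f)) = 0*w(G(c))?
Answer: -288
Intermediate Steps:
G(v) = 1/(2*v)
z(c, f) = -2 (z(c, f) = -2 + (0*(6*(1/(2*c))²))/4 = -2 + (0*(6*(1/(4*c²))))/4 = -2 + (0*(3/(2*c²)))/4 = -2 + (¼)*0 = -2 + 0 = -2)
z(12, 19)*(-17 + K(-4))² = -2*(-17 + 5)² = -2*(-12)² = -2*144 = -288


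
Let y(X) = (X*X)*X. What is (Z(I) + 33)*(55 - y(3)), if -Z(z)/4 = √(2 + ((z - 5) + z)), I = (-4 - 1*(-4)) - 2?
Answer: 924 - 112*I*√7 ≈ 924.0 - 296.32*I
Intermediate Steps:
y(X) = X³ (y(X) = X²*X = X³)
I = -2 (I = (-4 + 4) - 2 = 0 - 2 = -2)
Z(z) = -4*√(-3 + 2*z) (Z(z) = -4*√(2 + ((z - 5) + z)) = -4*√(2 + ((-5 + z) + z)) = -4*√(2 + (-5 + 2*z)) = -4*√(-3 + 2*z))
(Z(I) + 33)*(55 - y(3)) = (-4*√(-3 + 2*(-2)) + 33)*(55 - 1*3³) = (-4*√(-3 - 4) + 33)*(55 - 1*27) = (-4*I*√7 + 33)*(55 - 27) = (-4*I*√7 + 33)*28 = (33 - 4*I*√7)*28 = 924 - 112*I*√7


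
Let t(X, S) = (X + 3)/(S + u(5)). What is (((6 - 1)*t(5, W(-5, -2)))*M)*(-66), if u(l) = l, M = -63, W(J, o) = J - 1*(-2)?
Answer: 83160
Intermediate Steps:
W(J, o) = 2 + J (W(J, o) = J + 2 = 2 + J)
t(X, S) = (3 + X)/(5 + S) (t(X, S) = (X + 3)/(S + 5) = (3 + X)/(5 + S))
(((6 - 1)*t(5, W(-5, -2)))*M)*(-66) = (((6 - 1)*((3 + 5)/(5 + (2 - 5))))*(-63))*(-66) = ((5*(8/(5 - 3)))*(-63))*(-66) = ((5*(8/2))*(-63))*(-66) = ((5*((1/2)*8))*(-63))*(-66) = ((5*4)*(-63))*(-66) = (20*(-63))*(-66) = -1260*(-66) = 83160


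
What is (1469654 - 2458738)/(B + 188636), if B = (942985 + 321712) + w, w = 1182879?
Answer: -247271/659053 ≈ -0.37519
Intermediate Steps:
B = 2447576 (B = (942985 + 321712) + 1182879 = 1264697 + 1182879 = 2447576)
(1469654 - 2458738)/(B + 188636) = (1469654 - 2458738)/(2447576 + 188636) = -989084/2636212 = -989084*1/2636212 = -247271/659053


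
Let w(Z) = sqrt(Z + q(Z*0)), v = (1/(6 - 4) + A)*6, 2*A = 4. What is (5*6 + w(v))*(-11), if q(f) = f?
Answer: -330 - 11*sqrt(15) ≈ -372.60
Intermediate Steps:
A = 2 (A = (1/2)*4 = 2)
v = 15 (v = (1/(6 - 4) + 2)*6 = (1/2 + 2)*6 = (5/2)*6 = 15)
w(Z) = sqrt(Z) (w(Z) = sqrt(Z + Z*0) = sqrt(Z + 0) = sqrt(Z))
(5*6 + w(v))*(-11) = (5*6 + sqrt(15))*(-11) = (30 + sqrt(15))*(-11) = -330 - 11*sqrt(15)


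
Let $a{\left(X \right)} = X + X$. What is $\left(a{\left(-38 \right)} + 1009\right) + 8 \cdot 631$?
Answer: $5981$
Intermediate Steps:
$a{\left(X \right)} = 2 X$
$\left(a{\left(-38 \right)} + 1009\right) + 8 \cdot 631 = \left(2 \left(-38\right) + 1009\right) + 8 \cdot 631 = \left(-76 + 1009\right) + 5048 = 933 + 5048 = 5981$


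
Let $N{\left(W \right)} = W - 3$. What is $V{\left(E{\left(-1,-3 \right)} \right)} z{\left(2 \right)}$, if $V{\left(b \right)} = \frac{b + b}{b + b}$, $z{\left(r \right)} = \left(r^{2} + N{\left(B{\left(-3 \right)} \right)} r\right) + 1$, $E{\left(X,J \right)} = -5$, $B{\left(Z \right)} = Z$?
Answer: $-7$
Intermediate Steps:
$N{\left(W \right)} = -3 + W$
$z{\left(r \right)} = 1 + r^{2} - 6 r$ ($z{\left(r \right)} = \left(r^{2} + \left(-3 - 3\right) r\right) + 1 = \left(r^{2} - 6 r\right) + 1 = 1 + r^{2} - 6 r$)
$V{\left(b \right)} = 1$ ($V{\left(b \right)} = \frac{2 b}{2 b} = 2 b \frac{1}{2 b} = 1$)
$V{\left(E{\left(-1,-3 \right)} \right)} z{\left(2 \right)} = 1 \left(1 + 2^{2} - 12\right) = 1 \left(1 + 4 - 12\right) = 1 \left(-7\right) = -7$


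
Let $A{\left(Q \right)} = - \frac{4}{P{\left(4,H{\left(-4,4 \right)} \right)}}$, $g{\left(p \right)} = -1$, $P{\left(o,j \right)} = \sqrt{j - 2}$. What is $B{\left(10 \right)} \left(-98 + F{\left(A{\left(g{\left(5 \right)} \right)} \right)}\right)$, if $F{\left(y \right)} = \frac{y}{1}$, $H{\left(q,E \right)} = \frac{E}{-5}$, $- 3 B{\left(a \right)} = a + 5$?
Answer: $490 - \frac{10 i \sqrt{70}}{7} \approx 490.0 - 11.952 i$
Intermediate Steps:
$B{\left(a \right)} = - \frac{5}{3} - \frac{a}{3}$ ($B{\left(a \right)} = - \frac{a + 5}{3} = - \frac{5 + a}{3} = - \frac{5}{3} - \frac{a}{3}$)
$H{\left(q,E \right)} = - \frac{E}{5}$ ($H{\left(q,E \right)} = E \left(- \frac{1}{5}\right) = - \frac{E}{5}$)
$P{\left(o,j \right)} = \sqrt{-2 + j}$
$A{\left(Q \right)} = \frac{2 i \sqrt{70}}{7}$ ($A{\left(Q \right)} = - \frac{4}{\sqrt{-2 - \frac{4}{5}}} = - \frac{4}{\sqrt{- \frac{14}{5}}} = - \frac{4}{\frac{1}{5} i \sqrt{70}} = - 4 \left(- \frac{i \sqrt{70}}{14}\right) = \frac{2 i \sqrt{70}}{7}$)
$F{\left(y \right)} = y$ ($F{\left(y \right)} = y 1 = y$)
$B{\left(10 \right)} \left(-98 + F{\left(A{\left(g{\left(5 \right)} \right)} \right)}\right) = \left(- \frac{5}{3} - \frac{10}{3}\right) \left(-98 + \frac{2 i \sqrt{70}}{7}\right) = - 5 \left(-98 + \frac{2 i \sqrt{70}}{7}\right) = 490 - \frac{10 i \sqrt{70}}{7}$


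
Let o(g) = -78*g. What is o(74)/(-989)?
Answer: 5772/989 ≈ 5.8362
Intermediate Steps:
o(74)/(-989) = -78*74/(-989) = -5772*(-1/989) = 5772/989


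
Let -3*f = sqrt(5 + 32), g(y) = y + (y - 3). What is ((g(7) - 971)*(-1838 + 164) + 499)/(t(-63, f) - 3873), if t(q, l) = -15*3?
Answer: -1607539/3918 ≈ -410.30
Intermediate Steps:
g(y) = -3 + 2*y (g(y) = y + (-3 + y) = -3 + 2*y)
f = -sqrt(37)/3 (f = -sqrt(5 + 32)/3 = -sqrt(37)/3 ≈ -2.0276)
t(q, l) = -45
((g(7) - 971)*(-1838 + 164) + 499)/(t(-63, f) - 3873) = (((-3 + 2*7) - 971)*(-1838 + 164) + 499)/(-45 - 3873) = (((-3 + 14) - 971)*(-1674) + 499)/(-3918) = ((11 - 971)*(-1674) + 499)*(-1/3918) = (-960*(-1674) + 499)*(-1/3918) = (1607040 + 499)*(-1/3918) = 1607539*(-1/3918) = -1607539/3918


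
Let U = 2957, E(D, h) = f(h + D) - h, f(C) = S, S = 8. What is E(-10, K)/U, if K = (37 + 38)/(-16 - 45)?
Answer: 563/180377 ≈ 0.0031212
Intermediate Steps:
K = -75/61 (K = 75/(-61) = 75*(-1/61) = -75/61 ≈ -1.2295)
f(C) = 8
E(D, h) = 8 - h
E(-10, K)/U = (8 - 1*(-75/61))/2957 = (8 + 75/61)*(1/2957) = (563/61)*(1/2957) = 563/180377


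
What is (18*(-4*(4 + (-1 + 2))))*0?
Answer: 0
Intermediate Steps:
(18*(-4*(4 + (-1 + 2))))*0 = (18*(-4*(4 + 1)))*0 = (18*(-4*5))*0 = (18*(-20))*0 = -360*0 = 0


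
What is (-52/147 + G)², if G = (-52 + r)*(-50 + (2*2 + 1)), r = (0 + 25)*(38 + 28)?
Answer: 111742277755684/21609 ≈ 5.1711e+9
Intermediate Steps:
r = 1650 (r = 25*66 = 1650)
G = -71910 (G = (-52 + 1650)*(-50 + (2*2 + 1)) = 1598*(-50 + (4 + 1)) = 1598*(-50 + 5) = 1598*(-45) = -71910)
(-52/147 + G)² = (-52/147 - 71910)² = (-10570822/147)² = 111742277755684/21609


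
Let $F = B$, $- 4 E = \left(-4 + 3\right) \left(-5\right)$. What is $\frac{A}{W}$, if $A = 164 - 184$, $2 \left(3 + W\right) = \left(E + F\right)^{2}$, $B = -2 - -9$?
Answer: $- \frac{640}{433} \approx -1.4781$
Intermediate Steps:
$B = 7$ ($B = -2 + 9 = 7$)
$E = - \frac{5}{4}$ ($E = - \frac{\left(-4 + 3\right) \left(-5\right)}{4} = - \frac{\left(-1\right) \left(-5\right)}{4} = \left(- \frac{1}{4}\right) 5 = - \frac{5}{4} \approx -1.25$)
$F = 7$
$W = \frac{433}{32}$ ($W = -3 + \frac{\left(- \frac{5}{4} + 7\right)^{2}}{2} = -3 + \frac{\left(\frac{23}{4}\right)^{2}}{2} = -3 + \frac{1}{2} \cdot \frac{529}{16} = -3 + \frac{529}{32} = \frac{433}{32} \approx 13.531$)
$A = -20$
$\frac{A}{W} = - \frac{20}{\frac{433}{32}} = \left(-20\right) \frac{32}{433} = - \frac{640}{433}$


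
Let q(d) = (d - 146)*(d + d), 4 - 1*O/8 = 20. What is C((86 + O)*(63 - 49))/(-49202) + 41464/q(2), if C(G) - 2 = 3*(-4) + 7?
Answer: -127506875/1771272 ≈ -71.986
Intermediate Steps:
O = -128 (O = 32 - 8*20 = 32 - 160 = -128)
q(d) = 2*d*(-146 + d) (q(d) = (-146 + d)*(2*d) = 2*d*(-146 + d))
C(G) = -3 (C(G) = 2 + (3*(-4) + 7) = 2 + (-12 + 7) = 2 - 5 = -3)
C((86 + O)*(63 - 49))/(-49202) + 41464/q(2) = -3/(-49202) + 41464/((2*2*(-146 + 2))) = -3*(-1/49202) + 41464/((2*2*(-144))) = 3/49202 + 41464/(-576) = 3/49202 + 41464*(-1/576) = 3/49202 - 5183/72 = -127506875/1771272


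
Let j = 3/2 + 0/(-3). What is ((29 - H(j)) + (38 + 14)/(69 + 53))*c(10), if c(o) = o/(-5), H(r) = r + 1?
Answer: -3285/61 ≈ -53.852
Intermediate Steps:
j = 3/2 (j = 3*(½) + 0*(-⅓) = 3/2 + 0 = 3/2 ≈ 1.5000)
H(r) = 1 + r
c(o) = -o/5 (c(o) = o*(-⅕) = -o/5)
((29 - H(j)) + (38 + 14)/(69 + 53))*c(10) = ((29 - (1 + 3/2)) + (38 + 14)/(69 + 53))*(-⅕*10) = ((29 - 1*5/2) + 52/122)*(-2) = ((29 - 5/2) + 52*(1/122))*(-2) = (53/2 + 26/61)*(-2) = (3285/122)*(-2) = -3285/61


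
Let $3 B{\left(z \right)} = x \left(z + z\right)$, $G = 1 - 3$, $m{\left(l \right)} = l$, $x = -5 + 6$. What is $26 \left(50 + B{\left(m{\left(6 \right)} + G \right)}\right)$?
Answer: $\frac{4108}{3} \approx 1369.3$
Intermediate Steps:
$x = 1$
$G = -2$ ($G = 1 - 3 = -2$)
$B{\left(z \right)} = \frac{2 z}{3}$ ($B{\left(z \right)} = \frac{1 \left(z + z\right)}{3} = \frac{1 \cdot 2 z}{3} = \frac{2 z}{3}$)
$26 \left(50 + B{\left(m{\left(6 \right)} + G \right)}\right) = 26 \left(50 + \frac{2 \left(6 - 2\right)}{3}\right) = 26 \left(50 + \frac{2}{3} \cdot 4\right) = 26 \left(50 + \frac{8}{3}\right) = 26 \cdot \frac{158}{3} = \frac{4108}{3}$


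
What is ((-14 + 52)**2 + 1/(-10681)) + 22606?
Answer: 256878049/10681 ≈ 24050.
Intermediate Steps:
((-14 + 52)**2 + 1/(-10681)) + 22606 = (38**2 - 1/10681) + 22606 = (1444 - 1/10681) + 22606 = 15423363/10681 + 22606 = 256878049/10681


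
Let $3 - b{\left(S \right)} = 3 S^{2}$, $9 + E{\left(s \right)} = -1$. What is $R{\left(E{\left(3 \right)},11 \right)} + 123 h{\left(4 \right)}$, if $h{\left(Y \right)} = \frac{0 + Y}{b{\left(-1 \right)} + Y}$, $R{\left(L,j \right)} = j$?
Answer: $134$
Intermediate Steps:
$E{\left(s \right)} = -10$ ($E{\left(s \right)} = -9 - 1 = -10$)
$b{\left(S \right)} = 3 - 3 S^{2}$
$h{\left(Y \right)} = 1$ ($h{\left(Y \right)} = \frac{0 + Y}{\left(3 - 3 \left(-1\right)^{2}\right) + Y} = \frac{Y}{\left(3 - 3\right) + Y} = \frac{Y}{0 + Y} = \frac{Y}{Y} = 1$)
$R{\left(E{\left(3 \right)},11 \right)} + 123 h{\left(4 \right)} = 11 + 123 \cdot 1 = 11 + 123 = 134$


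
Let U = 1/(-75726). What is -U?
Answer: 1/75726 ≈ 1.3205e-5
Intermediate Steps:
U = -1/75726 ≈ -1.3205e-5
-U = -1*(-1/75726) = 1/75726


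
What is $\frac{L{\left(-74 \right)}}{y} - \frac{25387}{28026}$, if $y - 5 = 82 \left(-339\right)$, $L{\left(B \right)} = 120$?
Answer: $- \frac{708944011}{778926618} \approx -0.91016$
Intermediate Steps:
$y = -27793$ ($y = 5 + 82 \left(-339\right) = 5 - 27798 = -27793$)
$\frac{L{\left(-74 \right)}}{y} - \frac{25387}{28026} = \frac{120}{-27793} - \frac{25387}{28026} = 120 \left(- \frac{1}{27793}\right) - \frac{25387}{28026} = - \frac{120}{27793} - \frac{25387}{28026} = - \frac{708944011}{778926618}$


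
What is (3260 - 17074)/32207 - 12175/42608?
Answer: -980707137/1372275856 ≈ -0.71466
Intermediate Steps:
(3260 - 17074)/32207 - 12175/42608 = -13814*1/32207 - 12175*1/42608 = -13814/32207 - 12175/42608 = -980707137/1372275856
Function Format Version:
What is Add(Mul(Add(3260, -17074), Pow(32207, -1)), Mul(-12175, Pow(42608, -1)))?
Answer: Rational(-980707137, 1372275856) ≈ -0.71466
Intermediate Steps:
Add(Mul(Add(3260, -17074), Pow(32207, -1)), Mul(-12175, Pow(42608, -1))) = Add(Mul(-13814, Rational(1, 32207)), Mul(-12175, Rational(1, 42608))) = Add(Rational(-13814, 32207), Rational(-12175, 42608)) = Rational(-980707137, 1372275856)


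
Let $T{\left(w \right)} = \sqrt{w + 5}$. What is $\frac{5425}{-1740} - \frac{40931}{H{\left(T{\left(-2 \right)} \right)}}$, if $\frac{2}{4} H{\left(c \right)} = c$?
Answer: $- \frac{1085}{348} - \frac{40931 \sqrt{3}}{6} \approx -11819.0$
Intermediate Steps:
$T{\left(w \right)} = \sqrt{5 + w}$
$H{\left(c \right)} = 2 c$
$\frac{5425}{-1740} - \frac{40931}{H{\left(T{\left(-2 \right)} \right)}} = \frac{5425}{-1740} - \frac{40931}{2 \sqrt{5 - 2}} = 5425 \left(- \frac{1}{1740}\right) - \frac{40931}{2 \sqrt{3}} = - \frac{1085}{348} - 40931 \frac{\sqrt{3}}{6} = - \frac{1085}{348} - \frac{40931 \sqrt{3}}{6}$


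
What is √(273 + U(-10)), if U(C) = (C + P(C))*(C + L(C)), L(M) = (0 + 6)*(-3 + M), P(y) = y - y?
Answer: √1153 ≈ 33.956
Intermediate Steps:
P(y) = 0
L(M) = -18 + 6*M (L(M) = 6*(-3 + M) = -18 + 6*M)
U(C) = C*(-18 + 7*C) (U(C) = (C + 0)*(C + (-18 + 6*C)) = C*(-18 + 7*C))
√(273 + U(-10)) = √(273 - 10*(-18 + 7*(-10))) = √(273 - 10*(-18 - 70)) = √(273 - 10*(-88)) = √(273 + 880) = √1153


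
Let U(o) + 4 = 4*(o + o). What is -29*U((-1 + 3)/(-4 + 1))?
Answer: 812/3 ≈ 270.67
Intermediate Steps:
U(o) = -4 + 8*o (U(o) = -4 + 4*(o + o) = -4 + 4*(2*o) = -4 + 8*o)
-29*U((-1 + 3)/(-4 + 1)) = -29*(-4 + 8*((-1 + 3)/(-4 + 1))) = -29*(-4 + 8*(2/(-3))) = -29*(-4 + 8*(2*(-⅓))) = -29*(-4 + 8*(-⅔)) = -29*(-4 - 16/3) = -29*(-28/3) = 812/3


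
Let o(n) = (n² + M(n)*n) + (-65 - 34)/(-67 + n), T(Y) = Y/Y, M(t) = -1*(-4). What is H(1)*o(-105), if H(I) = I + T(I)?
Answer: 1824159/86 ≈ 21211.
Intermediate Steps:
M(t) = 4
T(Y) = 1
o(n) = n² - 99/(-67 + n) + 4*n (o(n) = (n² + 4*n) + (-65 - 34)/(-67 + n) = (n² + 4*n) - 99/(-67 + n) = n² - 99/(-67 + n) + 4*n)
H(I) = 1 + I (H(I) = I + 1 = 1 + I)
H(1)*o(-105) = (1 + 1)*((-99 + (-105)³ - 268*(-105) - 63*(-105)²)/(-67 - 105)) = 2*((-99 - 1157625 + 28140 - 63*11025)/(-172)) = 2*(-(-99 - 1157625 + 28140 - 694575)/172) = 2*(-1/172*(-1824159)) = 2*(1824159/172) = 1824159/86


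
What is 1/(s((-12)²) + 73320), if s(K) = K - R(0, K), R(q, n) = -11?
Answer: 1/73475 ≈ 1.3610e-5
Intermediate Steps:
s(K) = 11 + K (s(K) = K - 1*(-11) = K + 11 = 11 + K)
1/(s((-12)²) + 73320) = 1/((11 + (-12)²) + 73320) = 1/((11 + 144) + 73320) = 1/(155 + 73320) = 1/73475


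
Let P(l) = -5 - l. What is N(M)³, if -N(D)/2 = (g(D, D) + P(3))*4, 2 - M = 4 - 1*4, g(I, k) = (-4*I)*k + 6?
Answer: 2985984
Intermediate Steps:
g(I, k) = 6 - 4*I*k (g(I, k) = -4*I*k + 6 = 6 - 4*I*k)
M = 2 (M = 2 - (4 - 1*4) = 2 - (4 - 4) = 2 - 1*0 = 2 + 0 = 2)
N(D) = 16 + 32*D² (N(D) = -2*((6 - 4*D*D) + (-5 - 1*3))*4 = -2*((6 - 4*D²) + (-5 - 3))*4 = -2*((6 - 4*D²) - 8)*4 = -2*(-2 - 4*D²)*4 = -2*(-8 - 16*D²) = 16 + 32*D²)
N(M)³ = (16 + 32*2²)³ = (16 + 32*4)³ = (16 + 128)³ = 144³ = 2985984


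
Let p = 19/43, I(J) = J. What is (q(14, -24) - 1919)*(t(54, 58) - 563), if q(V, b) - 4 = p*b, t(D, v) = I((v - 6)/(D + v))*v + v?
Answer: 554187093/602 ≈ 9.2058e+5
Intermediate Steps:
p = 19/43 (p = 19*(1/43) = 19/43 ≈ 0.44186)
t(D, v) = v + v*(-6 + v)/(D + v) (t(D, v) = ((v - 6)/(D + v))*v + v = ((-6 + v)/(D + v))*v + v = v*(-6 + v)/(D + v) + v = v + v*(-6 + v)/(D + v))
q(V, b) = 4 + 19*b/43
(q(14, -24) - 1919)*(t(54, 58) - 563) = ((4 + (19/43)*(-24)) - 1919)*(58*(-6 + 54 + 2*58)/(54 + 58) - 563) = ((4 - 456/43) - 1919)*(58*(-6 + 54 + 116)/112 - 563) = (-284/43 - 1919)*(58*(1/112)*164 - 563) = -82801*(1189/14 - 563)/43 = -82801/43*(-6693/14) = 554187093/602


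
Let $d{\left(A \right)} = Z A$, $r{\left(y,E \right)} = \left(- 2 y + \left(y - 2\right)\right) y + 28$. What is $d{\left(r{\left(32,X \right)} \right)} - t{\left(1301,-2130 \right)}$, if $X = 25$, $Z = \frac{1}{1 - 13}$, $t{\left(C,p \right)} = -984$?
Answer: $\frac{3217}{3} \approx 1072.3$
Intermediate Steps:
$Z = - \frac{1}{12}$ ($Z = \frac{1}{-12} = - \frac{1}{12} \approx -0.083333$)
$r{\left(y,E \right)} = 28 + y \left(-2 - y\right)$ ($r{\left(y,E \right)} = \left(- 2 y + \left(-2 + y\right)\right) y + 28 = \left(-2 - y\right) y + 28 = y \left(-2 - y\right) + 28 = 28 + y \left(-2 - y\right)$)
$d{\left(A \right)} = - \frac{A}{12}$
$d{\left(r{\left(32,X \right)} \right)} - t{\left(1301,-2130 \right)} = - \frac{28 - 32^{2} - 64}{12} - -984 = - \frac{28 - 1024 - 64}{12} + 984 = \left(- \frac{1}{12}\right) \left(-1060\right) + 984 = \frac{265}{3} + 984 = \frac{3217}{3}$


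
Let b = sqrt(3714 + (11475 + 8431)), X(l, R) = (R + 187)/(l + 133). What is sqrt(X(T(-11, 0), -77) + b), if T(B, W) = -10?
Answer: sqrt(13530 + 30258*sqrt(5905))/123 ≈ 12.433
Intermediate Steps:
X(l, R) = (187 + R)/(133 + l)
b = 2*sqrt(5905) (b = sqrt(3714 + 19906) = sqrt(23620) = 2*sqrt(5905) ≈ 153.69)
sqrt(X(T(-11, 0), -77) + b) = sqrt((187 - 77)/(133 - 10) + 2*sqrt(5905)) = sqrt(110/123 + 2*sqrt(5905))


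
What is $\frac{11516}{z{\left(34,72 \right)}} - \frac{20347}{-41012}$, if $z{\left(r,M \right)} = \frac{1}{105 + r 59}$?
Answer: $\frac{997013059659}{41012} \approx 2.431 \cdot 10^{7}$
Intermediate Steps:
$z{\left(r,M \right)} = \frac{1}{105 + 59 r}$
$\frac{11516}{z{\left(34,72 \right)}} - \frac{20347}{-41012} = \frac{11516}{\frac{1}{105 + 59 \cdot 34}} - \frac{20347}{-41012} = \frac{11516}{\frac{1}{105 + 2006}} - - \frac{20347}{41012} = \frac{11516}{\frac{1}{2111}} + \frac{20347}{41012} = 11516 \frac{1}{\frac{1}{2111}} + \frac{20347}{41012} = 11516 \cdot 2111 + \frac{20347}{41012} = 24310276 + \frac{20347}{41012} = \frac{997013059659}{41012}$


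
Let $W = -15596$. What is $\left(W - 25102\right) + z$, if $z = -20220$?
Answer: $-60918$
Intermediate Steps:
$\left(W - 25102\right) + z = \left(-15596 - 25102\right) - 20220 = -40698 - 20220 = -60918$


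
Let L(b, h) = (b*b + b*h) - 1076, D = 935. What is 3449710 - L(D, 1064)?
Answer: 1581721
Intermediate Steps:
L(b, h) = -1076 + b² + b*h (L(b, h) = (b² + b*h) - 1076 = -1076 + b² + b*h)
3449710 - L(D, 1064) = 3449710 - (-1076 + 935² + 935*1064) = 3449710 - (-1076 + 874225 + 994840) = 3449710 - 1*1867989 = 3449710 - 1867989 = 1581721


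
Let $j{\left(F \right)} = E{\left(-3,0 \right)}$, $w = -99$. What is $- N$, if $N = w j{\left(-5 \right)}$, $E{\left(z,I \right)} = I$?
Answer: $0$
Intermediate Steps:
$j{\left(F \right)} = 0$
$N = 0$ ($N = \left(-99\right) 0 = 0$)
$- N = \left(-1\right) 0 = 0$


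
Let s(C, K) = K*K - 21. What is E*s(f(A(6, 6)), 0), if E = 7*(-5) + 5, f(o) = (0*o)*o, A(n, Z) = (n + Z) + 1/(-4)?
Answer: 630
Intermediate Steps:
A(n, Z) = -¼ + Z + n (A(n, Z) = (Z + n) - ¼ = -¼ + Z + n)
f(o) = 0 (f(o) = 0*o = 0)
s(C, K) = -21 + K² (s(C, K) = K² - 21 = -21 + K²)
E = -30 (E = -35 + 5 = -30)
E*s(f(A(6, 6)), 0) = -30*(-21 + 0²) = -30*(-21 + 0) = -30*(-21) = 630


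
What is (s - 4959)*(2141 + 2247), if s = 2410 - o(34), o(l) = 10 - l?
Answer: -11079700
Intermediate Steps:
s = 2434 (s = 2410 - (10 - 1*34) = 2410 - (10 - 34) = 2410 - 1*(-24) = 2410 + 24 = 2434)
(s - 4959)*(2141 + 2247) = (2434 - 4959)*(2141 + 2247) = -2525*4388 = -11079700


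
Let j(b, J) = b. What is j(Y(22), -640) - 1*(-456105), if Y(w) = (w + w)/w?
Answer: 456107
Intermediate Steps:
Y(w) = 2 (Y(w) = (2*w)/w = 2)
j(Y(22), -640) - 1*(-456105) = 2 - 1*(-456105) = 2 + 456105 = 456107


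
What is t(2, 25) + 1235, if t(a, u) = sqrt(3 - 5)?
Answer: 1235 + I*sqrt(2) ≈ 1235.0 + 1.4142*I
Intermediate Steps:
t(a, u) = I*sqrt(2) (t(a, u) = sqrt(-2) = I*sqrt(2))
t(2, 25) + 1235 = I*sqrt(2) + 1235 = 1235 + I*sqrt(2)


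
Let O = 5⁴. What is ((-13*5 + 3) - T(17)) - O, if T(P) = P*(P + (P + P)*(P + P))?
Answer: -20628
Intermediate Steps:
O = 625
T(P) = P*(P + 4*P²) (T(P) = P*(P + (2*P)*(2*P)) = P*(P + 4*P²))
((-13*5 + 3) - T(17)) - O = ((-13*5 + 3) - 17²*(1 + 4*17)) - 1*625 = ((-65 + 3) - 289*(1 + 68)) - 625 = (-62 - 289*69) - 625 = (-62 - 1*19941) - 625 = (-62 - 19941) - 625 = -20003 - 625 = -20628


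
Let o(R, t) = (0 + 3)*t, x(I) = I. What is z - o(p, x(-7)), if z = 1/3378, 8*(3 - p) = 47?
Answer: 70939/3378 ≈ 21.000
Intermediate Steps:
p = -23/8 (p = 3 - ⅛*47 = 3 - 47/8 = -23/8 ≈ -2.8750)
z = 1/3378 ≈ 0.00029603
o(R, t) = 3*t
z - o(p, x(-7)) = 1/3378 - 3*(-7) = 1/3378 - 1*(-21) = 1/3378 + 21 = 70939/3378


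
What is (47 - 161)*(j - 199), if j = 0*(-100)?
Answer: 22686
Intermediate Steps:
j = 0
(47 - 161)*(j - 199) = (47 - 161)*(0 - 199) = -114*(-199) = 22686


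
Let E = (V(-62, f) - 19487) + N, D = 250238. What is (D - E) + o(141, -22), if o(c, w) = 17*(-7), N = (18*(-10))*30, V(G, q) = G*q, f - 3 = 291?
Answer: 293234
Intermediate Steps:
f = 294 (f = 3 + 291 = 294)
N = -5400 (N = -180*30 = -5400)
E = -43115 (E = (-62*294 - 19487) - 5400 = (-18228 - 19487) - 5400 = -37715 - 5400 = -43115)
o(c, w) = -119
(D - E) + o(141, -22) = (250238 - 1*(-43115)) - 119 = (250238 + 43115) - 119 = 293353 - 119 = 293234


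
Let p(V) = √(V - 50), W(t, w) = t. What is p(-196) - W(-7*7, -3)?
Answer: 49 + I*√246 ≈ 49.0 + 15.684*I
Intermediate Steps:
p(V) = √(-50 + V)
p(-196) - W(-7*7, -3) = √(-50 - 196) - (-7)*7 = √(-246) - 1*(-49) = I*√246 + 49 = 49 + I*√246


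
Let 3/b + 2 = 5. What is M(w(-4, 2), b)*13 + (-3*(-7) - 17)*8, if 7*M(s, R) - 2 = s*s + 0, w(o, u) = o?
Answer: 458/7 ≈ 65.429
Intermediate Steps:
b = 1 (b = 3/(-2 + 5) = 3/3 = 3*(1/3) = 1)
M(s, R) = 2/7 + s**2/7 (M(s, R) = 2/7 + (s*s + 0)/7 = 2/7 + (s**2 + 0)/7 = 2/7 + s**2/7)
M(w(-4, 2), b)*13 + (-3*(-7) - 17)*8 = (2/7 + (1/7)*(-4)**2)*13 + (-3*(-7) - 17)*8 = (2/7 + (1/7)*16)*13 + (21 - 17)*8 = (2/7 + 16/7)*13 + 4*8 = (18/7)*13 + 32 = 234/7 + 32 = 458/7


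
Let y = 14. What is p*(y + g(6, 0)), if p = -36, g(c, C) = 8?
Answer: -792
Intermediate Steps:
p*(y + g(6, 0)) = -36*(14 + 8) = -36*22 = -792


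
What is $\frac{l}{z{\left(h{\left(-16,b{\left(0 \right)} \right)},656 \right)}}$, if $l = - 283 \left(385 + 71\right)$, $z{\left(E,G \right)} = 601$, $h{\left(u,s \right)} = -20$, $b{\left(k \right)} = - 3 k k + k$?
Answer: $- \frac{129048}{601} \approx -214.72$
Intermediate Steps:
$b{\left(k \right)} = k - 3 k^{2}$ ($b{\left(k \right)} = - 3 k^{2} + k = k - 3 k^{2}$)
$l = -129048$ ($l = \left(-283\right) 456 = -129048$)
$\frac{l}{z{\left(h{\left(-16,b{\left(0 \right)} \right)},656 \right)}} = - \frac{129048}{601}$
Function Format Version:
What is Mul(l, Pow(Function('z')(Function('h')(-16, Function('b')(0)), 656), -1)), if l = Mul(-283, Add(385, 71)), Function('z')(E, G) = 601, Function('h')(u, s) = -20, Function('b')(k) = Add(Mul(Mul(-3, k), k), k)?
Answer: Rational(-129048, 601) ≈ -214.72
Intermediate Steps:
Function('b')(k) = Add(k, Mul(-3, Pow(k, 2))) (Function('b')(k) = Add(Mul(-3, Pow(k, 2)), k) = Add(k, Mul(-3, Pow(k, 2))))
l = -129048 (l = Mul(-283, 456) = -129048)
Mul(l, Pow(Function('z')(Function('h')(-16, Function('b')(0)), 656), -1)) = Mul(-129048, Pow(601, -1)) = Mul(-129048, Rational(1, 601)) = Rational(-129048, 601)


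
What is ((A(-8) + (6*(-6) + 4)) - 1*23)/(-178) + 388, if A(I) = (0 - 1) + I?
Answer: 34564/89 ≈ 388.36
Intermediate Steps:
A(I) = -1 + I
((A(-8) + (6*(-6) + 4)) - 1*23)/(-178) + 388 = (((-1 - 8) + (6*(-6) + 4)) - 1*23)/(-178) + 388 = ((-9 + (-36 + 4)) - 23)*(-1/178) + 388 = ((-9 - 32) - 23)*(-1/178) + 388 = (-41 - 23)*(-1/178) + 388 = -64*(-1/178) + 388 = 32/89 + 388 = 34564/89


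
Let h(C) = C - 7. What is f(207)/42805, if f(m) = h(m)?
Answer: 40/8561 ≈ 0.0046723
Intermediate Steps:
h(C) = -7 + C
f(m) = -7 + m
f(207)/42805 = (-7 + 207)/42805 = 200*(1/42805) = 40/8561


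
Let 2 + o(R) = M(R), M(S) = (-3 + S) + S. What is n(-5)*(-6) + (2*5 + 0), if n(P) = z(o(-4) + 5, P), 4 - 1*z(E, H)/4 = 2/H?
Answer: -478/5 ≈ -95.600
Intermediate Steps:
M(S) = -3 + 2*S
o(R) = -5 + 2*R (o(R) = -2 + (-3 + 2*R) = -5 + 2*R)
z(E, H) = 16 - 8/H
n(P) = 16 - 8/P
n(-5)*(-6) + (2*5 + 0) = (16 - 8/(-5))*(-6) + (2*5 + 0) = (16 - 8*(-⅕))*(-6) + (10 + 0) = (16 + 8/5)*(-6) + 10 = (88/5)*(-6) + 10 = -528/5 + 10 = -478/5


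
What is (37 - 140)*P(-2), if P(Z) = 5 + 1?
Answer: -618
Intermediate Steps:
P(Z) = 6
(37 - 140)*P(-2) = (37 - 140)*6 = -103*6 = -618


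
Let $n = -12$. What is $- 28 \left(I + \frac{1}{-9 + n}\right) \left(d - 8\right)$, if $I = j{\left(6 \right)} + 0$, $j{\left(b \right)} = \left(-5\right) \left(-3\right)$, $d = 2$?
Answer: $2512$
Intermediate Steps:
$j{\left(b \right)} = 15$
$I = 15$ ($I = 15 + 0 = 15$)
$- 28 \left(I + \frac{1}{-9 + n}\right) \left(d - 8\right) = - 28 \left(15 + \frac{1}{-9 - 12}\right) \left(2 - 8\right) = - 28 \left(15 + \frac{1}{-21}\right) \left(-6\right) = - 28 \left(15 - \frac{1}{21}\right) \left(-6\right) = - 28 \cdot \frac{314}{21} \left(-6\right) = \left(-28\right) \left(- \frac{628}{7}\right) = 2512$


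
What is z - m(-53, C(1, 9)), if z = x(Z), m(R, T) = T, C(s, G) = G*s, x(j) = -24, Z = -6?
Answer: -33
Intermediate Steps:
z = -24
z - m(-53, C(1, 9)) = -24 - 9 = -33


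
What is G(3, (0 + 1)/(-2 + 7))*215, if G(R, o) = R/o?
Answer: 3225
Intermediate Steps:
G(3, (0 + 1)/(-2 + 7))*215 = (3/(((0 + 1)/(-2 + 7))))*215 = (3/((1/5)))*215 = (3/((1*(⅕))))*215 = (3/(⅕))*215 = (3*5)*215 = 15*215 = 3225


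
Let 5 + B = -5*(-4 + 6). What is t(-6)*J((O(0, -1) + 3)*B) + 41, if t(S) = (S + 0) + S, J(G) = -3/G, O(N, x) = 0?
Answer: 201/5 ≈ 40.200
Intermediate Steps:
B = -15 (B = -5 - 5*(-4 + 6) = -5 - 5*2 = -5 - 10 = -15)
t(S) = 2*S (t(S) = S + S = 2*S)
t(-6)*J((O(0, -1) + 3)*B) + 41 = (2*(-6))*(-3*(-1/(15*(0 + 3)))) + 41 = -(-36)/(3*(-15)) + 41 = -(-36)/(-45) + 41 = -(-36)*(-1)/45 + 41 = -12*1/15 + 41 = -⅘ + 41 = 201/5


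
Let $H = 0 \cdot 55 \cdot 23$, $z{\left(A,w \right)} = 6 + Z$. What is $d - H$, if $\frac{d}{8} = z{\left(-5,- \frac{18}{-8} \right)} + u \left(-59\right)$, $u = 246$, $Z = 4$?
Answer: $-116032$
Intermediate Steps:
$z{\left(A,w \right)} = 10$ ($z{\left(A,w \right)} = 6 + 4 = 10$)
$H = 0$ ($H = 0 \cdot 23 = 0$)
$d = -116032$ ($d = 8 \left(10 + 246 \left(-59\right)\right) = 8 \left(10 - 14514\right) = 8 \left(-14504\right) = -116032$)
$d - H = -116032 - 0 = -116032 + 0 = -116032$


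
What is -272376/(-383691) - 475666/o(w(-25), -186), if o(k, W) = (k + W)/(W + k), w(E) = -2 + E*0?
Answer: -60836163610/127897 ≈ -4.7567e+5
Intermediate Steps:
w(E) = -2 (w(E) = -2 + 0 = -2)
o(k, W) = 1 (o(k, W) = (W + k)/(W + k) = 1)
-272376/(-383691) - 475666/o(w(-25), -186) = -272376/(-383691) - 475666/1 = -272376*(-1/383691) - 475666*1 = 90792/127897 - 475666 = -60836163610/127897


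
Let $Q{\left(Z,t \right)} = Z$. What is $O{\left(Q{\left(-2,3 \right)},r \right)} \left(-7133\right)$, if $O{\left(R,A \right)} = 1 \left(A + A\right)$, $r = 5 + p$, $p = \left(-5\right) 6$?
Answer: $356650$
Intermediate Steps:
$p = -30$
$r = -25$ ($r = 5 - 30 = -25$)
$O{\left(R,A \right)} = 2 A$ ($O{\left(R,A \right)} = 1 \cdot 2 A = 2 A$)
$O{\left(Q{\left(-2,3 \right)},r \right)} \left(-7133\right) = 2 \left(-25\right) \left(-7133\right) = \left(-50\right) \left(-7133\right) = 356650$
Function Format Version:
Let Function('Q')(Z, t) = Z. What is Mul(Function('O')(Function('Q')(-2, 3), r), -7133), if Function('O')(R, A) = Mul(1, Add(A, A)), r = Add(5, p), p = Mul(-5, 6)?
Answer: 356650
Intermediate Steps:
p = -30
r = -25 (r = Add(5, -30) = -25)
Function('O')(R, A) = Mul(2, A) (Function('O')(R, A) = Mul(1, Mul(2, A)) = Mul(2, A))
Mul(Function('O')(Function('Q')(-2, 3), r), -7133) = Mul(Mul(2, -25), -7133) = Mul(-50, -7133) = 356650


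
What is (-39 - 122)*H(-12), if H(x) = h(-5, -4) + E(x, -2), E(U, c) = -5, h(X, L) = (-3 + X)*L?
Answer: -4347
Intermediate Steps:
h(X, L) = L*(-3 + X)
H(x) = 27 (H(x) = -4*(-3 - 5) - 5 = -4*(-8) - 5 = 32 - 5 = 27)
(-39 - 122)*H(-12) = (-39 - 122)*27 = -161*27 = -4347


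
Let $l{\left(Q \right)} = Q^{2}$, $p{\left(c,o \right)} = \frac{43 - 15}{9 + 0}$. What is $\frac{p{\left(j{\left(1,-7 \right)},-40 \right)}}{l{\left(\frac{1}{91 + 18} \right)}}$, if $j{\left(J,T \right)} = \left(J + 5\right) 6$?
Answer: $\frac{332668}{9} \approx 36963.0$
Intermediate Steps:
$j{\left(J,T \right)} = 30 + 6 J$ ($j{\left(J,T \right)} = \left(5 + J\right) 6 = 30 + 6 J$)
$p{\left(c,o \right)} = \frac{28}{9}$
$\frac{p{\left(j{\left(1,-7 \right)},-40 \right)}}{l{\left(\frac{1}{91 + 18} \right)}} = \frac{28}{9 \left(\frac{1}{91 + 18}\right)^{2}} = \frac{28}{9 \left(\frac{1}{109}\right)^{2}} = \frac{28 \frac{1}{\frac{1}{11881}}}{9} = \frac{28}{9} \cdot 11881 = \frac{332668}{9}$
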